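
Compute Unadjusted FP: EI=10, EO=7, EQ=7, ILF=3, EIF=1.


UFP = EI*4 + EO*5 + EQ*4 + ILF*10 + EIF*7
UFP = 10*4 + 7*5 + 7*4 + 3*10 + 1*7
UFP = 40 + 35 + 28 + 30 + 7
UFP = 140

140


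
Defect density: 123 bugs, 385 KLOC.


Defect density = defects / KLOC
Defect density = 123 / 385
Defect density = 0.319 defects/KLOC

0.319 defects/KLOC


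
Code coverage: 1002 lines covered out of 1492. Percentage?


Coverage = covered / total * 100
Coverage = 1002 / 1492 * 100
Coverage = 67.16%

67.16%


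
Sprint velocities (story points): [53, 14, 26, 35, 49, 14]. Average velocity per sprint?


Formula: Avg velocity = Total points / Number of sprints
Points: [53, 14, 26, 35, 49, 14]
Sum = 53 + 14 + 26 + 35 + 49 + 14 = 191
Avg velocity = 191 / 6 = 31.83 points/sprint

31.83 points/sprint


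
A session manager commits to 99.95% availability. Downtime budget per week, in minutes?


Formula: allowed downtime = period * (100 - SLA) / 100
Period (week) = 10080 minutes
Unavailability fraction = (100 - 99.95) / 100
Allowed downtime = 10080 * (100 - 99.95) / 100
Allowed downtime = 5.04 minutes

5.04 minutes


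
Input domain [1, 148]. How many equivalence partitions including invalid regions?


Valid range: [1, 148]
Class 1: x < 1 — invalid
Class 2: 1 ≤ x ≤ 148 — valid
Class 3: x > 148 — invalid
Total equivalence classes: 3

3 equivalence classes


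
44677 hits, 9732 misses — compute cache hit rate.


Formula: hit rate = hits / (hits + misses) * 100
hit rate = 44677 / (44677 + 9732) * 100
hit rate = 44677 / 54409 * 100
hit rate = 82.11%

82.11%


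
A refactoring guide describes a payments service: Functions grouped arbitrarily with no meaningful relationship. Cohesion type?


Reasoning: Worst: random grouping
Type: Coincidental cohesion

Coincidental cohesion


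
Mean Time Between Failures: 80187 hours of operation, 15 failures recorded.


Formula: MTBF = Total operating time / Number of failures
MTBF = 80187 / 15
MTBF = 5345.8 hours

5345.8 hours


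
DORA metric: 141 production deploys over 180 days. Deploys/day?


Formula: deployments per day = releases / days
= 141 / 180
= 0.783 deploys/day
(equivalently, 5.48 deploys/week)

0.783 deploys/day


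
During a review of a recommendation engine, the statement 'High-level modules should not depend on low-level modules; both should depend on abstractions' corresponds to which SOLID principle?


This describes the Dependency Inversion Principle (DIP)

Dependency Inversion Principle (DIP)


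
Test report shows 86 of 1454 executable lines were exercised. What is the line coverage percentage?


Coverage = covered / total * 100
Coverage = 86 / 1454 * 100
Coverage = 5.91%

5.91%


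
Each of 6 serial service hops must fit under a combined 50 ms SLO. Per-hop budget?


Formula: per_stage = total_budget / stages
per_stage = 50 / 6
per_stage = 8.33 ms

8.33 ms


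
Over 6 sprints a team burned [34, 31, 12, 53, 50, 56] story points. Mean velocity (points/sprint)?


Formula: Avg velocity = Total points / Number of sprints
Points: [34, 31, 12, 53, 50, 56]
Sum = 34 + 31 + 12 + 53 + 50 + 56 = 236
Avg velocity = 236 / 6 = 39.33 points/sprint

39.33 points/sprint


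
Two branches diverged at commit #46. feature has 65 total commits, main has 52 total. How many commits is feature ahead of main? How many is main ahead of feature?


Common ancestor: commit #46
feature commits after divergence: 65 - 46 = 19
main commits after divergence: 52 - 46 = 6
feature is 19 commits ahead of main
main is 6 commits ahead of feature

feature ahead: 19, main ahead: 6


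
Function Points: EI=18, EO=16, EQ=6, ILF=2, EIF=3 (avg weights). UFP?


UFP = EI*4 + EO*5 + EQ*4 + ILF*10 + EIF*7
UFP = 18*4 + 16*5 + 6*4 + 2*10 + 3*7
UFP = 72 + 80 + 24 + 20 + 21
UFP = 217

217


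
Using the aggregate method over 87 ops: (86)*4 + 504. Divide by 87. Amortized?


Formula: Amortized cost = Total cost / Operations
Total cost = (86 * 4) + (1 * 504)
Total cost = 344 + 504 = 848
Amortized = 848 / 87 = 9.7471

9.7471


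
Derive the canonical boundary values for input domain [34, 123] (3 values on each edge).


Range: [34, 123]
Boundaries: just below min, min, min+1, max-1, max, just above max
Values: [33, 34, 35, 122, 123, 124]

[33, 34, 35, 122, 123, 124]


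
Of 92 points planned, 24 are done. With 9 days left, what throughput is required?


Formula: Required rate = Remaining points / Days left
Remaining = 92 - 24 = 68 points
Required rate = 68 / 9 = 7.56 points/day

7.56 points/day


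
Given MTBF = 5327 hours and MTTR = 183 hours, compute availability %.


Availability = MTBF / (MTBF + MTTR)
Availability = 5327 / (5327 + 183)
Availability = 5327 / 5510
Availability = 96.6788%

96.6788%


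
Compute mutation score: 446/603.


Mutation score = killed / total * 100
Mutation score = 446 / 603 * 100
Mutation score = 73.96%

73.96%


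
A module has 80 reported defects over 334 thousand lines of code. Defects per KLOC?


Defect density = defects / KLOC
Defect density = 80 / 334
Defect density = 0.24 defects/KLOC

0.24 defects/KLOC


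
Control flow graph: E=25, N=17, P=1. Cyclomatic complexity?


Formula: V(G) = E - N + 2P
V(G) = 25 - 17 + 2*1
V(G) = 8 + 2
V(G) = 10

10


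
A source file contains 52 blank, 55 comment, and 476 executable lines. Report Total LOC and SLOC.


Total LOC = blank + comment + code
Total LOC = 52 + 55 + 476 = 583
SLOC (source only) = code = 476

Total LOC: 583, SLOC: 476


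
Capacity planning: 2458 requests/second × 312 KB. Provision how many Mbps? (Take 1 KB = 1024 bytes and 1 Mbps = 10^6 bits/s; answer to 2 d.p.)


Formula: Mbps = payload_bytes * RPS * 8 / 1e6
Payload per request = 312 KB = 312 * 1024 = 319488 bytes
Total bytes/sec = 319488 * 2458 = 785301504
Total bits/sec = 785301504 * 8 = 6282412032
Mbps = 6282412032 / 1e6 = 6282.41

6282.41 Mbps


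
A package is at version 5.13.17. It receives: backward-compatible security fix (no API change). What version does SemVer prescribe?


Current: 5.13.17
Change category: 'backward-compatible security fix (no API change)' → patch bump
SemVer rule: patch bump → increment PATCH (MAJOR and MINOR unchanged)
New: 5.13.18

5.13.18


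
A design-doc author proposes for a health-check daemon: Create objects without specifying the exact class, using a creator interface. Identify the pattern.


This matches the Factory Method pattern

Factory Method


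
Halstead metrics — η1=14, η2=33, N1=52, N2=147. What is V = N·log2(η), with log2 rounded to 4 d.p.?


Formula: V = N * log2(η), where N = N1 + N2 and η = η1 + η2
η = 14 + 33 = 47
N = 52 + 147 = 199
log2(47) ≈ 5.5546
V = 199 * 5.5546 = 1105.37

1105.37


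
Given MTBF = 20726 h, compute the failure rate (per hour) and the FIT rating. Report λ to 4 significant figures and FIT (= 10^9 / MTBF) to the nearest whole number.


Formula: λ = 1 / MTBF; FIT = λ × 1e9 = 1e9 / MTBF
λ = 1 / 20726 ≈ 4.825e-05 failures/hour
FIT = 1e9 / 20726 ≈ 48249 failures per 1e9 hours (nearest whole number)

λ = 4.825e-05 /h, FIT = 48249


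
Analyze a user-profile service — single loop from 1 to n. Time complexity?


Reasoning: one pass through n items
Complexity: O(n)

O(n)


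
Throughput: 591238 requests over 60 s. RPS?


Formula: throughput = requests / seconds
throughput = 591238 / 60
throughput = 9853.97 requests/second

9853.97 requests/second


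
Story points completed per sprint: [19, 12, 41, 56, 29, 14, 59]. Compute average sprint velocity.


Formula: Avg velocity = Total points / Number of sprints
Points: [19, 12, 41, 56, 29, 14, 59]
Sum = 19 + 12 + 41 + 56 + 29 + 14 + 59 = 230
Avg velocity = 230 / 7 = 32.86 points/sprint

32.86 points/sprint


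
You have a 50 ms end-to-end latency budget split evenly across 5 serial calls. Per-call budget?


Formula: per_stage = total_budget / stages
per_stage = 50 / 5
per_stage = 10.0 ms

10.0 ms


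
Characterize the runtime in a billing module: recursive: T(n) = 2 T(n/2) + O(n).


Reasoning: master theorem case 2 (merge-sort recurrence)
Complexity: O(n log n)

O(n log n)


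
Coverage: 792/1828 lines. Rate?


Coverage = covered / total * 100
Coverage = 792 / 1828 * 100
Coverage = 43.33%

43.33%


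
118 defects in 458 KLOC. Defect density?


Defect density = defects / KLOC
Defect density = 118 / 458
Defect density = 0.258 defects/KLOC

0.258 defects/KLOC


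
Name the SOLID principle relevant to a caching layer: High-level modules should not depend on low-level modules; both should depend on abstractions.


This describes the Dependency Inversion Principle (DIP)

Dependency Inversion Principle (DIP)


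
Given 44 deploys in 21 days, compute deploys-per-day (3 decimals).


Formula: deployments per day = releases / days
= 44 / 21
= 2.095 deploys/day
(equivalently, 14.67 deploys/week)

2.095 deploys/day


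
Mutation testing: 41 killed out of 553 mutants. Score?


Mutation score = killed / total * 100
Mutation score = 41 / 553 * 100
Mutation score = 7.41%

7.41%


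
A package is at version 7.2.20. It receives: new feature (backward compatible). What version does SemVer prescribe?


Current: 7.2.20
Change category: 'new feature (backward compatible)' → minor bump
SemVer rule: minor bump → increment MINOR, reset PATCH to 0 (MAJOR unchanged)
New: 7.3.0

7.3.0


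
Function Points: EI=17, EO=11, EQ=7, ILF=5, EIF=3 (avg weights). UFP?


UFP = EI*4 + EO*5 + EQ*4 + ILF*10 + EIF*7
UFP = 17*4 + 11*5 + 7*4 + 5*10 + 3*7
UFP = 68 + 55 + 28 + 50 + 21
UFP = 222

222


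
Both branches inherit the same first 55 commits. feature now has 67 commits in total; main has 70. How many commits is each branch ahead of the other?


Common ancestor: commit #55
feature commits after divergence: 67 - 55 = 12
main commits after divergence: 70 - 55 = 15
feature is 12 commits ahead of main
main is 15 commits ahead of feature

feature ahead: 12, main ahead: 15


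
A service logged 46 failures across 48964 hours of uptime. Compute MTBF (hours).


Formula: MTBF = Total operating time / Number of failures
MTBF = 48964 / 46
MTBF = 1064.43 hours

1064.43 hours


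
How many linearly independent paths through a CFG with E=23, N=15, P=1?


Formula: V(G) = E - N + 2P
V(G) = 23 - 15 + 2*1
V(G) = 8 + 2
V(G) = 10

10


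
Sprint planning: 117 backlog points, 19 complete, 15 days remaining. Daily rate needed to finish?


Formula: Required rate = Remaining points / Days left
Remaining = 117 - 19 = 98 points
Required rate = 98 / 15 = 6.53 points/day

6.53 points/day


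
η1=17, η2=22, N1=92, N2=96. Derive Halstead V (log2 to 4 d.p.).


Formula: V = N * log2(η), where N = N1 + N2 and η = η1 + η2
η = 17 + 22 = 39
N = 92 + 96 = 188
log2(39) ≈ 5.2854
V = 188 * 5.2854 = 993.66

993.66


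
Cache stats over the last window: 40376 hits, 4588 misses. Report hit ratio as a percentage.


Formula: hit rate = hits / (hits + misses) * 100
hit rate = 40376 / (40376 + 4588) * 100
hit rate = 40376 / 44964 * 100
hit rate = 89.8%

89.8%


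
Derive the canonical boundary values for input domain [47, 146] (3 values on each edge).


Range: [47, 146]
Boundaries: just below min, min, min+1, max-1, max, just above max
Values: [46, 47, 48, 145, 146, 147]

[46, 47, 48, 145, 146, 147]


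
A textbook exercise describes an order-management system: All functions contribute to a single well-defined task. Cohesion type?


Reasoning: Best: single purpose
Type: Functional cohesion

Functional cohesion


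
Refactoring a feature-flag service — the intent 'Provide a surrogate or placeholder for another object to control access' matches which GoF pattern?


This matches the Proxy pattern

Proxy


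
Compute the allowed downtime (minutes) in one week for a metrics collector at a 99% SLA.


Formula: allowed downtime = period * (100 - SLA) / 100
Period (week) = 10080 minutes
Unavailability fraction = (100 - 99.0) / 100
Allowed downtime = 10080 * (100 - 99.0) / 100
Allowed downtime = 100.8 minutes

100.8 minutes


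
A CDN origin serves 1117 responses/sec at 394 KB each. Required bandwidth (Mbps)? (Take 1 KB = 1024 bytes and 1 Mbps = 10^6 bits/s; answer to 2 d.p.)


Formula: Mbps = payload_bytes * RPS * 8 / 1e6
Payload per request = 394 KB = 394 * 1024 = 403456 bytes
Total bytes/sec = 403456 * 1117 = 450660352
Total bits/sec = 450660352 * 8 = 3605282816
Mbps = 3605282816 / 1e6 = 3605.28

3605.28 Mbps


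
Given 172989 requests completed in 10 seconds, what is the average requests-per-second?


Formula: throughput = requests / seconds
throughput = 172989 / 10
throughput = 17298.9 requests/second

17298.9 requests/second


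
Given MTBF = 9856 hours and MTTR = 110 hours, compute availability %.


Availability = MTBF / (MTBF + MTTR)
Availability = 9856 / (9856 + 110)
Availability = 9856 / 9966
Availability = 98.8962%

98.8962%


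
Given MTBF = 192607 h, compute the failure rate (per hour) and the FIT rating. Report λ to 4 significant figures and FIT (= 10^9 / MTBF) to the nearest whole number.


Formula: λ = 1 / MTBF; FIT = λ × 1e9 = 1e9 / MTBF
λ = 1 / 192607 ≈ 5.192e-06 failures/hour
FIT = 1e9 / 192607 ≈ 5192 failures per 1e9 hours (nearest whole number)

λ = 5.192e-06 /h, FIT = 5192


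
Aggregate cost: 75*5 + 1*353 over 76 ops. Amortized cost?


Formula: Amortized cost = Total cost / Operations
Total cost = (75 * 5) + (1 * 353)
Total cost = 375 + 353 = 728
Amortized = 728 / 76 = 9.5789

9.5789


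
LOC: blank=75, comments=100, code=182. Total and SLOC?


Total LOC = blank + comment + code
Total LOC = 75 + 100 + 182 = 357
SLOC (source only) = code = 182

Total LOC: 357, SLOC: 182


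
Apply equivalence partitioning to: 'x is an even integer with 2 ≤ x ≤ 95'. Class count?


Constraint: even integers in [2, 95]
Class 1: x < 2 — out-of-range invalid
Class 2: x in [2,95] but odd — wrong type invalid
Class 3: x in [2,95] and even — valid
Class 4: x > 95 — out-of-range invalid
Total equivalence classes: 4

4 equivalence classes


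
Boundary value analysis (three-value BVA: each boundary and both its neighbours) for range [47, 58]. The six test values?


Range: [47, 58]
Boundaries: just below min, min, min+1, max-1, max, just above max
Values: [46, 47, 48, 57, 58, 59]

[46, 47, 48, 57, 58, 59]


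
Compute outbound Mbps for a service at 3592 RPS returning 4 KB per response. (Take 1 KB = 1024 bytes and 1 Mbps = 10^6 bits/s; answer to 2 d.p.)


Formula: Mbps = payload_bytes * RPS * 8 / 1e6
Payload per request = 4 KB = 4 * 1024 = 4096 bytes
Total bytes/sec = 4096 * 3592 = 14712832
Total bits/sec = 14712832 * 8 = 117702656
Mbps = 117702656 / 1e6 = 117.7

117.7 Mbps


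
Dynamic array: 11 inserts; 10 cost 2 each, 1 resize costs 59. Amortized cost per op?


Formula: Amortized cost = Total cost / Operations
Total cost = (10 * 2) + (1 * 59)
Total cost = 20 + 59 = 79
Amortized = 79 / 11 = 7.1818

7.1818


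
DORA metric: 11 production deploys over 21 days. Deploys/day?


Formula: deployments per day = releases / days
= 11 / 21
= 0.524 deploys/day
(equivalently, 3.67 deploys/week)

0.524 deploys/day


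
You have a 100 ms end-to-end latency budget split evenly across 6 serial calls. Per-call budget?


Formula: per_stage = total_budget / stages
per_stage = 100 / 6
per_stage = 16.67 ms

16.67 ms


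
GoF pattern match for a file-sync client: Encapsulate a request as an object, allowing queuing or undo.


This matches the Command pattern

Command


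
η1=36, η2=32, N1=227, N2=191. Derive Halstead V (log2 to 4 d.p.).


Formula: V = N * log2(η), where N = N1 + N2 and η = η1 + η2
η = 36 + 32 = 68
N = 227 + 191 = 418
log2(68) ≈ 6.0875
V = 418 * 6.0875 = 2544.58

2544.58


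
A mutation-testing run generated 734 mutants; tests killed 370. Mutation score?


Mutation score = killed / total * 100
Mutation score = 370 / 734 * 100
Mutation score = 50.41%

50.41%


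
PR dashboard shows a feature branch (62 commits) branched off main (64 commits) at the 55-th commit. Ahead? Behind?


Common ancestor: commit #55
feature commits after divergence: 62 - 55 = 7
main commits after divergence: 64 - 55 = 9
feature is 7 commits ahead of main
main is 9 commits ahead of feature

feature ahead: 7, main ahead: 9


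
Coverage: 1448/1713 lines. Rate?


Coverage = covered / total * 100
Coverage = 1448 / 1713 * 100
Coverage = 84.53%

84.53%


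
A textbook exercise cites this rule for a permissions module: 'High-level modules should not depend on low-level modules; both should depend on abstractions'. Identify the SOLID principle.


This describes the Dependency Inversion Principle (DIP)

Dependency Inversion Principle (DIP)


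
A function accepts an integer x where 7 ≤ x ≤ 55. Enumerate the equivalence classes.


Valid range: [7, 55]
Class 1: x < 7 — invalid
Class 2: 7 ≤ x ≤ 55 — valid
Class 3: x > 55 — invalid
Total equivalence classes: 3

3 equivalence classes


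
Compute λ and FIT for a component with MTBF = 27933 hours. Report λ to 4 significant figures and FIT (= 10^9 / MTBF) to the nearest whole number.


Formula: λ = 1 / MTBF; FIT = λ × 1e9 = 1e9 / MTBF
λ = 1 / 27933 ≈ 3.580e-05 failures/hour
FIT = 1e9 / 27933 ≈ 35800 failures per 1e9 hours (nearest whole number)

λ = 3.580e-05 /h, FIT = 35800


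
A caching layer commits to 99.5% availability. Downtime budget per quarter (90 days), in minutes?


Formula: allowed downtime = period * (100 - SLA) / 100
Period (quarter (90 days)) = 129600 minutes
Unavailability fraction = (100 - 99.5) / 100
Allowed downtime = 129600 * (100 - 99.5) / 100
Allowed downtime = 648.0 minutes

648.0 minutes


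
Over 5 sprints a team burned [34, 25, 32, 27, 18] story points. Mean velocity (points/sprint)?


Formula: Avg velocity = Total points / Number of sprints
Points: [34, 25, 32, 27, 18]
Sum = 34 + 25 + 32 + 27 + 18 = 136
Avg velocity = 136 / 5 = 27.2 points/sprint

27.2 points/sprint


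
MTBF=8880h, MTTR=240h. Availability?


Availability = MTBF / (MTBF + MTTR)
Availability = 8880 / (8880 + 240)
Availability = 8880 / 9120
Availability = 97.3684%

97.3684%


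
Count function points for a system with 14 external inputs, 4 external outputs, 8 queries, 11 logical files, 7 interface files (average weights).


UFP = EI*4 + EO*5 + EQ*4 + ILF*10 + EIF*7
UFP = 14*4 + 4*5 + 8*4 + 11*10 + 7*7
UFP = 56 + 20 + 32 + 110 + 49
UFP = 267

267


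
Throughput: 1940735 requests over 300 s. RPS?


Formula: throughput = requests / seconds
throughput = 1940735 / 300
throughput = 6469.12 requests/second

6469.12 requests/second


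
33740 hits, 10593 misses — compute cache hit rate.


Formula: hit rate = hits / (hits + misses) * 100
hit rate = 33740 / (33740 + 10593) * 100
hit rate = 33740 / 44333 * 100
hit rate = 76.11%

76.11%


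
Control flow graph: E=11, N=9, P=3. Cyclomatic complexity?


Formula: V(G) = E - N + 2P
V(G) = 11 - 9 + 2*3
V(G) = 2 + 6
V(G) = 8

8


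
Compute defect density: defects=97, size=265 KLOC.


Defect density = defects / KLOC
Defect density = 97 / 265
Defect density = 0.366 defects/KLOC

0.366 defects/KLOC


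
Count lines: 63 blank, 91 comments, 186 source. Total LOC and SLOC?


Total LOC = blank + comment + code
Total LOC = 63 + 91 + 186 = 340
SLOC (source only) = code = 186

Total LOC: 340, SLOC: 186


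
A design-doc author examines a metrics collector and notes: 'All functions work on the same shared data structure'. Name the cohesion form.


Reasoning: Functions share data
Type: Communicational cohesion

Communicational cohesion


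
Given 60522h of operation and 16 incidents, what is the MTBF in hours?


Formula: MTBF = Total operating time / Number of failures
MTBF = 60522 / 16
MTBF = 3782.63 hours

3782.63 hours


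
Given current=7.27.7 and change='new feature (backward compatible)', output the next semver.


Current: 7.27.7
Change category: 'new feature (backward compatible)' → minor bump
SemVer rule: minor bump → increment MINOR, reset PATCH to 0 (MAJOR unchanged)
New: 7.28.0

7.28.0


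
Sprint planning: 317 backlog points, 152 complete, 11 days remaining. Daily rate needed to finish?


Formula: Required rate = Remaining points / Days left
Remaining = 317 - 152 = 165 points
Required rate = 165 / 11 = 15.0 points/day

15.0 points/day


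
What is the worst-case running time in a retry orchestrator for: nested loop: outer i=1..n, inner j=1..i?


Reasoning: triangle: n(n+1)/2 ~ n^2/2
Complexity: O(n^2)

O(n^2)


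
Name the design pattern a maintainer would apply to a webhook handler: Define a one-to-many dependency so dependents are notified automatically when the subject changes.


This matches the Observer pattern

Observer


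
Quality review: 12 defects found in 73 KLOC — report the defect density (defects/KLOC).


Defect density = defects / KLOC
Defect density = 12 / 73
Defect density = 0.164 defects/KLOC

0.164 defects/KLOC


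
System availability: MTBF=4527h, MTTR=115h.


Availability = MTBF / (MTBF + MTTR)
Availability = 4527 / (4527 + 115)
Availability = 4527 / 4642
Availability = 97.5226%

97.5226%


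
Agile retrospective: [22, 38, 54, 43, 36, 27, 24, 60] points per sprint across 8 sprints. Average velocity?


Formula: Avg velocity = Total points / Number of sprints
Points: [22, 38, 54, 43, 36, 27, 24, 60]
Sum = 22 + 38 + 54 + 43 + 36 + 27 + 24 + 60 = 304
Avg velocity = 304 / 8 = 38.0 points/sprint

38.0 points/sprint


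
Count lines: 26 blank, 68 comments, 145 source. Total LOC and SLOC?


Total LOC = blank + comment + code
Total LOC = 26 + 68 + 145 = 239
SLOC (source only) = code = 145

Total LOC: 239, SLOC: 145


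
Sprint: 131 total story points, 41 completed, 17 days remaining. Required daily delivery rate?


Formula: Required rate = Remaining points / Days left
Remaining = 131 - 41 = 90 points
Required rate = 90 / 17 = 5.29 points/day

5.29 points/day


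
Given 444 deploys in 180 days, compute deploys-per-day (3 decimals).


Formula: deployments per day = releases / days
= 444 / 180
= 2.467 deploys/day
(equivalently, 17.27 deploys/week)

2.467 deploys/day


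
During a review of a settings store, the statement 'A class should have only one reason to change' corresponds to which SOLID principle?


This describes the Single Responsibility Principle (SRP)

Single Responsibility Principle (SRP)


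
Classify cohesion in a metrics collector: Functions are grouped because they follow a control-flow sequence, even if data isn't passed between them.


Reasoning: Grouped by order of execution within a routine, not by data flow
Type: Procedural cohesion

Procedural cohesion


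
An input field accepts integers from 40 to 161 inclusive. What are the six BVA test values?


Range: [40, 161]
Boundaries: just below min, min, min+1, max-1, max, just above max
Values: [39, 40, 41, 160, 161, 162]

[39, 40, 41, 160, 161, 162]


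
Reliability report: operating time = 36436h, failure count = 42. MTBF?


Formula: MTBF = Total operating time / Number of failures
MTBF = 36436 / 42
MTBF = 867.52 hours

867.52 hours


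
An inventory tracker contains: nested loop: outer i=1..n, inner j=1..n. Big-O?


Reasoning: n iterations times n iterations
Complexity: O(n^2)

O(n^2)


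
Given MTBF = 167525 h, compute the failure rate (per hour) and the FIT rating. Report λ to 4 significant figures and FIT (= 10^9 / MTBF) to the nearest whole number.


Formula: λ = 1 / MTBF; FIT = λ × 1e9 = 1e9 / MTBF
λ = 1 / 167525 ≈ 5.969e-06 failures/hour
FIT = 1e9 / 167525 ≈ 5969 failures per 1e9 hours (nearest whole number)

λ = 5.969e-06 /h, FIT = 5969


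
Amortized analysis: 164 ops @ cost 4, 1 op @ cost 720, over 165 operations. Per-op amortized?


Formula: Amortized cost = Total cost / Operations
Total cost = (164 * 4) + (1 * 720)
Total cost = 656 + 720 = 1376
Amortized = 1376 / 165 = 8.3394

8.3394


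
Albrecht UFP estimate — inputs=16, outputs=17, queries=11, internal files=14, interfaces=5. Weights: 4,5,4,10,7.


UFP = EI*4 + EO*5 + EQ*4 + ILF*10 + EIF*7
UFP = 16*4 + 17*5 + 11*4 + 14*10 + 5*7
UFP = 64 + 85 + 44 + 140 + 35
UFP = 368

368


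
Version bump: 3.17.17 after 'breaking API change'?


Current: 3.17.17
Change category: 'breaking API change' → major bump
SemVer rule: major bump → increment MAJOR, reset MINOR and PATCH to 0
New: 4.0.0

4.0.0


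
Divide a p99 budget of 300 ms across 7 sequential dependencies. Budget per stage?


Formula: per_stage = total_budget / stages
per_stage = 300 / 7
per_stage = 42.86 ms

42.86 ms


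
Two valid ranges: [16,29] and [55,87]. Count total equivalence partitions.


Valid ranges: [16,29] and [55,87]
Class 1: x < 16 — invalid
Class 2: 16 ≤ x ≤ 29 — valid
Class 3: 29 < x < 55 — invalid (gap between ranges)
Class 4: 55 ≤ x ≤ 87 — valid
Class 5: x > 87 — invalid
Total equivalence classes: 5

5 equivalence classes


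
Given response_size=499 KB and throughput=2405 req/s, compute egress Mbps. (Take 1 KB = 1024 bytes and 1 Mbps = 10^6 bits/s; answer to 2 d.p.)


Formula: Mbps = payload_bytes * RPS * 8 / 1e6
Payload per request = 499 KB = 499 * 1024 = 510976 bytes
Total bytes/sec = 510976 * 2405 = 1228897280
Total bits/sec = 1228897280 * 8 = 9831178240
Mbps = 9831178240 / 1e6 = 9831.18

9831.18 Mbps


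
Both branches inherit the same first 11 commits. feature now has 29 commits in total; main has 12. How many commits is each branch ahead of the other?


Common ancestor: commit #11
feature commits after divergence: 29 - 11 = 18
main commits after divergence: 12 - 11 = 1
feature is 18 commits ahead of main
main is 1 commits ahead of feature

feature ahead: 18, main ahead: 1


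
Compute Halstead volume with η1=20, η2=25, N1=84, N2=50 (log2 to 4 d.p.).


Formula: V = N * log2(η), where N = N1 + N2 and η = η1 + η2
η = 20 + 25 = 45
N = 84 + 50 = 134
log2(45) ≈ 5.4919
V = 134 * 5.4919 = 735.91

735.91


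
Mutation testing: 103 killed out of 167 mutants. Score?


Mutation score = killed / total * 100
Mutation score = 103 / 167 * 100
Mutation score = 61.68%

61.68%


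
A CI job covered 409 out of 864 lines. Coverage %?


Coverage = covered / total * 100
Coverage = 409 / 864 * 100
Coverage = 47.34%

47.34%


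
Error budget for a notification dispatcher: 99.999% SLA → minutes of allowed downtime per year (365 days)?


Formula: allowed downtime = period * (100 - SLA) / 100
Period (year (365 days)) = 525600 minutes
Unavailability fraction = (100 - 99.999) / 100
Allowed downtime = 525600 * (100 - 99.999) / 100
Allowed downtime = 5.256 minutes

5.256 minutes


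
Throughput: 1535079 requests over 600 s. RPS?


Formula: throughput = requests / seconds
throughput = 1535079 / 600
throughput = 2558.47 requests/second

2558.47 requests/second


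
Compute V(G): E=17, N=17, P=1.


Formula: V(G) = E - N + 2P
V(G) = 17 - 17 + 2*1
V(G) = 0 + 2
V(G) = 2

2


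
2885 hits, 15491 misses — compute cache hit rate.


Formula: hit rate = hits / (hits + misses) * 100
hit rate = 2885 / (2885 + 15491) * 100
hit rate = 2885 / 18376 * 100
hit rate = 15.7%

15.7%


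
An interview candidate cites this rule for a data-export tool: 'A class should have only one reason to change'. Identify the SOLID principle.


This describes the Single Responsibility Principle (SRP)

Single Responsibility Principle (SRP)


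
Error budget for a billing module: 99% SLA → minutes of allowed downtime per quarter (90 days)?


Formula: allowed downtime = period * (100 - SLA) / 100
Period (quarter (90 days)) = 129600 minutes
Unavailability fraction = (100 - 99.0) / 100
Allowed downtime = 129600 * (100 - 99.0) / 100
Allowed downtime = 1296.0 minutes

1296.0 minutes


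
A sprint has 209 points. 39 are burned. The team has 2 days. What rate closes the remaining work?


Formula: Required rate = Remaining points / Days left
Remaining = 209 - 39 = 170 points
Required rate = 170 / 2 = 85.0 points/day

85.0 points/day


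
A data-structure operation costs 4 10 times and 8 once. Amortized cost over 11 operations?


Formula: Amortized cost = Total cost / Operations
Total cost = (10 * 4) + (1 * 8)
Total cost = 40 + 8 = 48
Amortized = 48 / 11 = 4.3636

4.3636


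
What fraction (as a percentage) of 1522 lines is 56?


Coverage = covered / total * 100
Coverage = 56 / 1522 * 100
Coverage = 3.68%

3.68%


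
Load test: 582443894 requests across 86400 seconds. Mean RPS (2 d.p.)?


Formula: throughput = requests / seconds
throughput = 582443894 / 86400
throughput = 6741.25 requests/second

6741.25 requests/second


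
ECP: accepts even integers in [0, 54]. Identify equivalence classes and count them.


Constraint: even integers in [0, 54]
Class 1: x < 0 — out-of-range invalid
Class 2: x in [0,54] but odd — wrong type invalid
Class 3: x in [0,54] and even — valid
Class 4: x > 54 — out-of-range invalid
Total equivalence classes: 4

4 equivalence classes


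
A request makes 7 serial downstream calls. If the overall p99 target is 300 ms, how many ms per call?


Formula: per_stage = total_budget / stages
per_stage = 300 / 7
per_stage = 42.86 ms

42.86 ms


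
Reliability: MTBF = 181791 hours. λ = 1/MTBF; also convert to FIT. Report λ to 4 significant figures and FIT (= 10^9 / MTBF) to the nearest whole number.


Formula: λ = 1 / MTBF; FIT = λ × 1e9 = 1e9 / MTBF
λ = 1 / 181791 ≈ 5.501e-06 failures/hour
FIT = 1e9 / 181791 ≈ 5501 failures per 1e9 hours (nearest whole number)

λ = 5.501e-06 /h, FIT = 5501


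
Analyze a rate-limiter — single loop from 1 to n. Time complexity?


Reasoning: one pass through n items
Complexity: O(n)

O(n)


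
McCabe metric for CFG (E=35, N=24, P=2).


Formula: V(G) = E - N + 2P
V(G) = 35 - 24 + 2*2
V(G) = 11 + 4
V(G) = 15

15


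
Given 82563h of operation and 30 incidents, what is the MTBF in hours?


Formula: MTBF = Total operating time / Number of failures
MTBF = 82563 / 30
MTBF = 2752.1 hours

2752.1 hours


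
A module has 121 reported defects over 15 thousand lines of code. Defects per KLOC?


Defect density = defects / KLOC
Defect density = 121 / 15
Defect density = 8.067 defects/KLOC

8.067 defects/KLOC


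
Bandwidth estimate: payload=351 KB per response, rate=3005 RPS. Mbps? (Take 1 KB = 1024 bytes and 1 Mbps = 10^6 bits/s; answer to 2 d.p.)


Formula: Mbps = payload_bytes * RPS * 8 / 1e6
Payload per request = 351 KB = 351 * 1024 = 359424 bytes
Total bytes/sec = 359424 * 3005 = 1080069120
Total bits/sec = 1080069120 * 8 = 8640552960
Mbps = 8640552960 / 1e6 = 8640.55

8640.55 Mbps


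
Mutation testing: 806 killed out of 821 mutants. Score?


Mutation score = killed / total * 100
Mutation score = 806 / 821 * 100
Mutation score = 98.17%

98.17%


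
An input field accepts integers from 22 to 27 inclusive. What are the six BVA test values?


Range: [22, 27]
Boundaries: just below min, min, min+1, max-1, max, just above max
Values: [21, 22, 23, 26, 27, 28]

[21, 22, 23, 26, 27, 28]


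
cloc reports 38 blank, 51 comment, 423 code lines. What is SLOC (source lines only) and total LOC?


Total LOC = blank + comment + code
Total LOC = 38 + 51 + 423 = 512
SLOC (source only) = code = 423

Total LOC: 512, SLOC: 423


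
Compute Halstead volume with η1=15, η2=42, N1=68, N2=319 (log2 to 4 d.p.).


Formula: V = N * log2(η), where N = N1 + N2 and η = η1 + η2
η = 15 + 42 = 57
N = 68 + 319 = 387
log2(57) ≈ 5.8329
V = 387 * 5.8329 = 2257.33

2257.33


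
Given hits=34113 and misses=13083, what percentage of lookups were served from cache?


Formula: hit rate = hits / (hits + misses) * 100
hit rate = 34113 / (34113 + 13083) * 100
hit rate = 34113 / 47196 * 100
hit rate = 72.28%

72.28%


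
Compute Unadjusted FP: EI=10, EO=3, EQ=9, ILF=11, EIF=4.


UFP = EI*4 + EO*5 + EQ*4 + ILF*10 + EIF*7
UFP = 10*4 + 3*5 + 9*4 + 11*10 + 4*7
UFP = 40 + 15 + 36 + 110 + 28
UFP = 229

229


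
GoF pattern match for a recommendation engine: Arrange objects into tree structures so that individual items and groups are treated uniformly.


This matches the Composite pattern

Composite


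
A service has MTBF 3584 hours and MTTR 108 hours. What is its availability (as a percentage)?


Availability = MTBF / (MTBF + MTTR)
Availability = 3584 / (3584 + 108)
Availability = 3584 / 3692
Availability = 97.0748%

97.0748%


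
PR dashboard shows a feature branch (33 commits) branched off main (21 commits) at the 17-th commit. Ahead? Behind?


Common ancestor: commit #17
feature commits after divergence: 33 - 17 = 16
main commits after divergence: 21 - 17 = 4
feature is 16 commits ahead of main
main is 4 commits ahead of feature

feature ahead: 16, main ahead: 4


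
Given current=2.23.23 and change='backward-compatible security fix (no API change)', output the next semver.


Current: 2.23.23
Change category: 'backward-compatible security fix (no API change)' → patch bump
SemVer rule: patch bump → increment PATCH (MAJOR and MINOR unchanged)
New: 2.23.24

2.23.24


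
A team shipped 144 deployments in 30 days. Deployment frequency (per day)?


Formula: deployments per day = releases / days
= 144 / 30
= 4.8 deploys/day
(equivalently, 33.6 deploys/week)

4.8 deploys/day


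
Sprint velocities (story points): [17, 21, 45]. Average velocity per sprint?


Formula: Avg velocity = Total points / Number of sprints
Points: [17, 21, 45]
Sum = 17 + 21 + 45 = 83
Avg velocity = 83 / 3 = 27.67 points/sprint

27.67 points/sprint


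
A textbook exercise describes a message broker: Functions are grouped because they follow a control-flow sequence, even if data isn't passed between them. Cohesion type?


Reasoning: Grouped by order of execution within a routine, not by data flow
Type: Procedural cohesion

Procedural cohesion


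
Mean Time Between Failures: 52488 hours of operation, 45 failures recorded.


Formula: MTBF = Total operating time / Number of failures
MTBF = 52488 / 45
MTBF = 1166.4 hours

1166.4 hours


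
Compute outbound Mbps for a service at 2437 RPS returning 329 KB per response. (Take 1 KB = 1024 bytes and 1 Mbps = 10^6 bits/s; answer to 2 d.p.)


Formula: Mbps = payload_bytes * RPS * 8 / 1e6
Payload per request = 329 KB = 329 * 1024 = 336896 bytes
Total bytes/sec = 336896 * 2437 = 821015552
Total bits/sec = 821015552 * 8 = 6568124416
Mbps = 6568124416 / 1e6 = 6568.12

6568.12 Mbps


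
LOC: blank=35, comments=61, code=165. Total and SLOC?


Total LOC = blank + comment + code
Total LOC = 35 + 61 + 165 = 261
SLOC (source only) = code = 165

Total LOC: 261, SLOC: 165


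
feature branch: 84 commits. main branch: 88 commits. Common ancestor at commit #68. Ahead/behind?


Common ancestor: commit #68
feature commits after divergence: 84 - 68 = 16
main commits after divergence: 88 - 68 = 20
feature is 16 commits ahead of main
main is 20 commits ahead of feature

feature ahead: 16, main ahead: 20


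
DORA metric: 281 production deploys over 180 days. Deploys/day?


Formula: deployments per day = releases / days
= 281 / 180
= 1.561 deploys/day
(equivalently, 10.93 deploys/week)

1.561 deploys/day


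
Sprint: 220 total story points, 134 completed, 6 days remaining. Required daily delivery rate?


Formula: Required rate = Remaining points / Days left
Remaining = 220 - 134 = 86 points
Required rate = 86 / 6 = 14.33 points/day

14.33 points/day


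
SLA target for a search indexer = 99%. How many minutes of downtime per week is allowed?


Formula: allowed downtime = period * (100 - SLA) / 100
Period (week) = 10080 minutes
Unavailability fraction = (100 - 99.0) / 100
Allowed downtime = 10080 * (100 - 99.0) / 100
Allowed downtime = 100.8 minutes

100.8 minutes


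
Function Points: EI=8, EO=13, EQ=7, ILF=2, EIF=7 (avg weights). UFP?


UFP = EI*4 + EO*5 + EQ*4 + ILF*10 + EIF*7
UFP = 8*4 + 13*5 + 7*4 + 2*10 + 7*7
UFP = 32 + 65 + 28 + 20 + 49
UFP = 194

194


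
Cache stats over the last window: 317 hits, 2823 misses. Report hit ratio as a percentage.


Formula: hit rate = hits / (hits + misses) * 100
hit rate = 317 / (317 + 2823) * 100
hit rate = 317 / 3140 * 100
hit rate = 10.1%

10.1%


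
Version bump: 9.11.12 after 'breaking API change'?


Current: 9.11.12
Change category: 'breaking API change' → major bump
SemVer rule: major bump → increment MAJOR, reset MINOR and PATCH to 0
New: 10.0.0

10.0.0


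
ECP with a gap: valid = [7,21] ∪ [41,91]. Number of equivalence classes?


Valid ranges: [7,21] and [41,91]
Class 1: x < 7 — invalid
Class 2: 7 ≤ x ≤ 21 — valid
Class 3: 21 < x < 41 — invalid (gap between ranges)
Class 4: 41 ≤ x ≤ 91 — valid
Class 5: x > 91 — invalid
Total equivalence classes: 5

5 equivalence classes


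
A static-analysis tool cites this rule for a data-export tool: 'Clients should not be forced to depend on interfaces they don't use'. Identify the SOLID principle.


This describes the Interface Segregation Principle (ISP)

Interface Segregation Principle (ISP)


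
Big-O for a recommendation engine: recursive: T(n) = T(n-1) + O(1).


Reasoning: linear recursion with constant work per frame
Complexity: O(n)

O(n)


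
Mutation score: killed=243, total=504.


Mutation score = killed / total * 100
Mutation score = 243 / 504 * 100
Mutation score = 48.21%

48.21%


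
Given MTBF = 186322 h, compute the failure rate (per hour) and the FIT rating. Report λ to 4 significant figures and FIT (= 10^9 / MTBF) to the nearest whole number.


Formula: λ = 1 / MTBF; FIT = λ × 1e9 = 1e9 / MTBF
λ = 1 / 186322 ≈ 5.367e-06 failures/hour
FIT = 1e9 / 186322 ≈ 5367 failures per 1e9 hours (nearest whole number)

λ = 5.367e-06 /h, FIT = 5367


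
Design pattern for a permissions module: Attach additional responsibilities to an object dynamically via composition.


This matches the Decorator pattern

Decorator


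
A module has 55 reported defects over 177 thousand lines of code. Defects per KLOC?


Defect density = defects / KLOC
Defect density = 55 / 177
Defect density = 0.311 defects/KLOC

0.311 defects/KLOC


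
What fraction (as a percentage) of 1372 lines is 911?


Coverage = covered / total * 100
Coverage = 911 / 1372 * 100
Coverage = 66.4%

66.4%


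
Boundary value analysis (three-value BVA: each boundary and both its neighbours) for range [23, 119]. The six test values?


Range: [23, 119]
Boundaries: just below min, min, min+1, max-1, max, just above max
Values: [22, 23, 24, 118, 119, 120]

[22, 23, 24, 118, 119, 120]


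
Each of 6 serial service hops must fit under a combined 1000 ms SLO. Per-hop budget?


Formula: per_stage = total_budget / stages
per_stage = 1000 / 6
per_stage = 166.67 ms

166.67 ms


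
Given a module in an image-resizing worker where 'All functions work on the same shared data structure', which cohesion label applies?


Reasoning: Functions share data
Type: Communicational cohesion

Communicational cohesion


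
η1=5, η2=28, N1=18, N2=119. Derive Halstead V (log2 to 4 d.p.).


Formula: V = N * log2(η), where N = N1 + N2 and η = η1 + η2
η = 5 + 28 = 33
N = 18 + 119 = 137
log2(33) ≈ 5.0444
V = 137 * 5.0444 = 691.08

691.08


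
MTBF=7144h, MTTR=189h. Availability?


Availability = MTBF / (MTBF + MTTR)
Availability = 7144 / (7144 + 189)
Availability = 7144 / 7333
Availability = 97.4226%

97.4226%


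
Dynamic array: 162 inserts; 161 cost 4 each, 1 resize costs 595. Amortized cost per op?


Formula: Amortized cost = Total cost / Operations
Total cost = (161 * 4) + (1 * 595)
Total cost = 644 + 595 = 1239
Amortized = 1239 / 162 = 7.6481

7.6481
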